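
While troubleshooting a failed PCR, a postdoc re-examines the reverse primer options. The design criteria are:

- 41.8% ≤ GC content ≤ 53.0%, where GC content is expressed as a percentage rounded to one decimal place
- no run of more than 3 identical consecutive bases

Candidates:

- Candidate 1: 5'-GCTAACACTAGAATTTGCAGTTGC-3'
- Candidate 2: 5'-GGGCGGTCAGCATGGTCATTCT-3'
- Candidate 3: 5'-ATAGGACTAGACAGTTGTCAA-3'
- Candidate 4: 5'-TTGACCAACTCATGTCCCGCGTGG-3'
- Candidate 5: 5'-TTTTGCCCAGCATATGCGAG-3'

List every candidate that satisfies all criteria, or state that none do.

Candidate 1 (24 nt, A=7 T=7 G=5 C=5): GC 10/24 = 41.7%, outside 41.8–53.0% ✗; longest run = 3 ✓ — fails.
Candidate 2 (22 nt, A=3 T=6 G=8 C=5): GC 13/22 = 59.1%, outside 41.8–53.0% ✗; longest run = 3 ✓ — fails.
Candidate 3 (21 nt, A=8 T=5 G=5 C=3): GC 8/21 = 38.1%, outside 41.8–53.0% ✗; longest run = 2 ✓ — fails.
Candidate 4 (24 nt, A=4 T=6 G=6 C=8): GC 14/24 = 58.3%, outside 41.8–53.0% ✗; longest run = 3 ✓ — fails.
Candidate 5 (20 nt, A=4 T=6 G=5 C=5): GC 10/20 = 50.0% ✓; longest run = 4, exceeds 3 ✗ — fails.

None of the candidates satisfy all criteria.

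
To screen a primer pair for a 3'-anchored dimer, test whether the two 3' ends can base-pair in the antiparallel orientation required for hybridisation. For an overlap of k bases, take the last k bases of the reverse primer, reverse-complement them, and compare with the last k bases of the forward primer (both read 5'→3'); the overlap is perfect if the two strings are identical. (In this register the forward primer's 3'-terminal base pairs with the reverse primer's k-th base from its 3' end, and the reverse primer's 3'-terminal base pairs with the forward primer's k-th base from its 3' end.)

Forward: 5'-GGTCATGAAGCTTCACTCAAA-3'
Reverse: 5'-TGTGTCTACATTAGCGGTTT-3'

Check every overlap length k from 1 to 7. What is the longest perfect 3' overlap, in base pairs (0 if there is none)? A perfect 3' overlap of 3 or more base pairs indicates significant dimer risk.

Last 7 bases (5'→3') — forward …ACTCAAA, reverse …GCGGTTT.
Reverse complement of the reverse primer's last 7 bases: AAACCGC; its first k bases are the reverse complement of the reverse primer's last k bases, so a perfect k-base overlap needs the forward primer's last k bases to equal them.
Comparing (forward last k vs required): k=1: A vs A ✓; k=2: AA vs AA ✓; k=3: AAA vs AAA ✓; k=4: CAAA vs AAAC ✗; k=5: TCAAA vs AAACC ✗; k=6: CTCAAA vs AAACCG ✗; k=7: ACTCAAA vs AAACCGC ✗.
Perfect overlaps at k = 1, 2, 3; the largest is 3.

Longest perfect overlap: 3 complementary base pairs; significant dimer risk (threshold 3).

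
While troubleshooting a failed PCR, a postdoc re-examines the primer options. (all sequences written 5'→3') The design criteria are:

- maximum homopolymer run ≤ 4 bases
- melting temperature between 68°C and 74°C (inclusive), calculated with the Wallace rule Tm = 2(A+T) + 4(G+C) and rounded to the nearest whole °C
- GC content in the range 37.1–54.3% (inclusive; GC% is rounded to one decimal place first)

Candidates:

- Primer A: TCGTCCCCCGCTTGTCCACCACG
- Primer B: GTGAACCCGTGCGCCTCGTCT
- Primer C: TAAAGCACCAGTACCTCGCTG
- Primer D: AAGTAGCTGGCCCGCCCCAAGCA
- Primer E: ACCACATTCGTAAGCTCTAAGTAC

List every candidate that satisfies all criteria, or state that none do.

Primer E only.

Primer A (23 nt, A=2 T=5 G=4 C=12): longest run = 5, exceeds 4 ✗; Tm = 2·7 + 4·16 = 78°C, outside 68–74°C ✗; GC 16/23 = 69.6%, outside 37.1–54.3% ✗ — fails.
Primer B (21 nt, A=2 T=5 G=6 C=8): longest run = 3 ✓; Tm = 2·7 + 4·14 = 70°C ✓; GC 14/21 = 66.7%, outside 37.1–54.3% ✗ — fails.
Primer C (21 nt, A=6 T=4 G=4 C=7): longest run = 3 ✓; Tm = 2·10 + 4·11 = 64°C, outside 68–74°C ✗; GC 11/21 = 52.4% ✓ — fails.
Primer D (23 nt, A=6 T=2 G=6 C=9): longest run = 4 ✓; Tm = 2·8 + 4·15 = 76°C, outside 68–74°C ✗; GC 15/23 = 65.2%, outside 37.1–54.3% ✗ — fails.
Primer E (24 nt, A=8 T=6 G=3 C=7): longest run = 2 ✓; Tm = 2·14 + 4·10 = 68°C ✓; GC 10/24 = 41.7% ✓ — passes.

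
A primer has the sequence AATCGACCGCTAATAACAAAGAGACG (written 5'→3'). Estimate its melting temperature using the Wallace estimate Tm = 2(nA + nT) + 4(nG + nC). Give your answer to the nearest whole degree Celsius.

74°C

Base counts: A=12, T=3, G=5, C=6 (length 26).
Tm = 2·(12+3) + 4·(5+6) = 2·15 + 4·11 = 30 + 44 = 74°C.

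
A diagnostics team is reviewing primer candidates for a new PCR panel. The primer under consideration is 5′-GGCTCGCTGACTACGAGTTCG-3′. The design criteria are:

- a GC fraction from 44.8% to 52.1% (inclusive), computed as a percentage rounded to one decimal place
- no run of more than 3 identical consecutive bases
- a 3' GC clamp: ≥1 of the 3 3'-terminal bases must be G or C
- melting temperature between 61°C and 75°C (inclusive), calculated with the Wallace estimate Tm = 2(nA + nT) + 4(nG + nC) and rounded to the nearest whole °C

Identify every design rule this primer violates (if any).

Fails: GC content.

Base counts: A=3, T=5, G=7, C=6 (length 21).
GC content: GC 13/21 = 61.9%, outside 44.8–52.1% ✗
homopolymer run: longest run = 2 ✓
GC clamp: 3' end TCG has 2 G/C ✓
Tm: Tm = 2·8 + 4·13 = 68°C ✓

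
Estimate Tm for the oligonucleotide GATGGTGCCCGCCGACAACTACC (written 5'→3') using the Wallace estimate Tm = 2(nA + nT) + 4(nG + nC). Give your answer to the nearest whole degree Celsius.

Base counts: A=5, T=3, G=6, C=9 (length 23).
Tm = 2·(5+3) + 4·(6+9) = 2·8 + 4·15 = 16 + 60 = 76°C.

76°C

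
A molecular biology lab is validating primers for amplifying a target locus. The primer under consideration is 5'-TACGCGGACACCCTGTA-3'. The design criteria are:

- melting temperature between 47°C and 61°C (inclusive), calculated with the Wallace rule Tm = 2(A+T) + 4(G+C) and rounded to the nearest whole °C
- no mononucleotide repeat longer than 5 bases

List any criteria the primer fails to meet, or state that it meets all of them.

Meets all criteria.

Base counts: A=4, T=3, G=4, C=6 (length 17).
Tm: Tm = 2·7 + 4·10 = 54°C ✓
homopolymer run: longest run = 3 ✓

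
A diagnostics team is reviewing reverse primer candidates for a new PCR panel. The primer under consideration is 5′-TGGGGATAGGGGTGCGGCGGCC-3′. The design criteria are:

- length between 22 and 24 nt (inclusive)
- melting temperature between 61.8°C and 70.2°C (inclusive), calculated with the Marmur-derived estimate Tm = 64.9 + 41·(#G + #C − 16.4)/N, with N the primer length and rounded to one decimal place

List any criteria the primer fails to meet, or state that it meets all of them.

Meets all criteria.

Base counts: A=2, T=3, G=13, C=4 (length 22).
length: length 22 ✓
Tm: Tm = 64.9 + 41·(17 − 16.4)/22 = 66.0°C ✓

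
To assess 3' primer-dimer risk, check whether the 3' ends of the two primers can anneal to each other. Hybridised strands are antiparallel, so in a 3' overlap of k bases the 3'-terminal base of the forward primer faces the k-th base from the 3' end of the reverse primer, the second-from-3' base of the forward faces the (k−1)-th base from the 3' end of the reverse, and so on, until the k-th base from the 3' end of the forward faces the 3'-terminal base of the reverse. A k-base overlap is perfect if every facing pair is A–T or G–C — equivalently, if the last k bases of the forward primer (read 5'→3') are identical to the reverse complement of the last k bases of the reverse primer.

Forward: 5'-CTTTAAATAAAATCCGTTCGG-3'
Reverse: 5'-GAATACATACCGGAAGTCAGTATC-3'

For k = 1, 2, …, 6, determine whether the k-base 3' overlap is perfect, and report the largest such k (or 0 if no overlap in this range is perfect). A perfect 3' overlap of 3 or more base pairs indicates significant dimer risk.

Longest perfect overlap: 1 complementary base pair; below the dimer-risk threshold (threshold 3).

Last 6 bases (5'→3') — forward …GTTCGG, reverse …AGTATC.
Reverse complement of the reverse primer's last 6 bases: GATACT; its first k bases are the reverse complement of the reverse primer's last k bases, so a perfect k-base overlap needs the forward primer's last k bases to equal them.
Comparing (forward last k vs required): k=1: G vs G ✓; k=2: GG vs GA ✗; k=3: CGG vs GAT ✗; k=4: TCGG vs GATA ✗; k=5: TTCGG vs GATAC ✗; k=6: GTTCGG vs GATACT ✗.
Only k = 1 is perfect, so the longest perfect 3' overlap is 1.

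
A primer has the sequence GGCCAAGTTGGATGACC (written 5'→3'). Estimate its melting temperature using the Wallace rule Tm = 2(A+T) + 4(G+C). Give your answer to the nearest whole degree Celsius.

Base counts: A=4, T=3, G=6, C=4 (length 17).
Tm = 2·(4+3) + 4·(6+4) = 2·7 + 4·10 = 14 + 40 = 54°C.

54°C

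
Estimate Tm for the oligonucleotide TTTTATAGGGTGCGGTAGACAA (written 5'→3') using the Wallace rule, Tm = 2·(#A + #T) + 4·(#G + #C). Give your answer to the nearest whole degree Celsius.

Base counts: A=6, T=7, G=7, C=2 (length 22).
Tm = 2·(6+7) + 4·(7+2) = 2·13 + 4·9 = 26 + 36 = 62°C.

62°C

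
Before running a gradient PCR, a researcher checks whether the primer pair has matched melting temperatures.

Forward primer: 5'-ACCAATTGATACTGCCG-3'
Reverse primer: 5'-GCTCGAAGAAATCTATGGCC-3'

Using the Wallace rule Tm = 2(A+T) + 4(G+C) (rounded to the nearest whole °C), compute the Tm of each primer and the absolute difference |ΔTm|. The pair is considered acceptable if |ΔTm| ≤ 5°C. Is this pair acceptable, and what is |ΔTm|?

|ΔTm| = 10°C; the pair is not acceptable.

Forward: A=5 T=4 G=3 C=5 → Tm = 2·9 + 4·8 = 50°C.
Reverse: A=6 T=4 G=5 C=5 → Tm = 2·10 + 4·10 = 60°C.
|ΔTm| = |50 − 60| = 10°C, > 5°C.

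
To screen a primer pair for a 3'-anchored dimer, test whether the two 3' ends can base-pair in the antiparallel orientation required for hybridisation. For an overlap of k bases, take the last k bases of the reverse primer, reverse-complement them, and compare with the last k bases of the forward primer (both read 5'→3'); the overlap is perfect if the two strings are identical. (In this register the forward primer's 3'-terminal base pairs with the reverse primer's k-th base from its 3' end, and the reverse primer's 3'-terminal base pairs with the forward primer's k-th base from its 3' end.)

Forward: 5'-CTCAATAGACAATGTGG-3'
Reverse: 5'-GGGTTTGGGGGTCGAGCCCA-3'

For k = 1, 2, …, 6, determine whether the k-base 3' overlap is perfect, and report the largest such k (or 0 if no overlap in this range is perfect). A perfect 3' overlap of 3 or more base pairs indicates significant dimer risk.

Last 6 bases (5'→3') — forward …ATGTGG, reverse …AGCCCA.
Reverse complement of the reverse primer's last 6 bases: TGGGCT; its first k bases are the reverse complement of the reverse primer's last k bases, so a perfect k-base overlap needs the forward primer's last k bases to equal them.
Comparing (forward last k vs required): k=1: G vs T ✗; k=2: GG vs TG ✗; k=3: TGG vs TGG ✓; k=4: GTGG vs TGGG ✗; k=5: TGTGG vs TGGGC ✗; k=6: ATGTGG vs TGGGCT ✗.
Only k = 3 is perfect, so the longest perfect 3' overlap is 3.

Longest perfect overlap: 3 complementary base pairs; significant dimer risk (threshold 3).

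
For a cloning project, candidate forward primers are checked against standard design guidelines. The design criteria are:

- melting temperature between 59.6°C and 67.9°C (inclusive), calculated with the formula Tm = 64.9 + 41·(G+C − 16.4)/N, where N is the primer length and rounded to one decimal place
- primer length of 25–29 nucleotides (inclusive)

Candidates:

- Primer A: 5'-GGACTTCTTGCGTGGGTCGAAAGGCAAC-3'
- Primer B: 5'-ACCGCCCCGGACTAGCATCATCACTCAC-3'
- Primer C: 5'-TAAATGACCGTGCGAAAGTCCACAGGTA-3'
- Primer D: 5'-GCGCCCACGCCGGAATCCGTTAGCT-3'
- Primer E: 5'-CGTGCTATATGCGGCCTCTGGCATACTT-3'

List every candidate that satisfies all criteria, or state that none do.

Primer A (28 nt, A=6 T=6 G=10 C=6): Tm = 64.9 + 41·(16 − 16.4)/28 = 64.3°C ✓; length 28 ✓ — passes.
Primer B (28 nt, A=7 T=4 G=4 C=13): Tm = 64.9 + 41·(17 − 16.4)/28 = 65.8°C ✓; length 28 ✓ — passes.
Primer C (28 nt, A=10 T=5 G=7 C=6): Tm = 64.9 + 41·(13 − 16.4)/28 = 59.9°C ✓; length 28 ✓ — passes.
Primer D (25 nt, A=4 T=4 G=7 C=10): Tm = 64.9 + 41·(17 − 16.4)/25 = 65.9°C ✓; length 25 ✓ — passes.
Primer E (28 nt, A=4 T=9 G=7 C=8): Tm = 64.9 + 41·(15 − 16.4)/28 = 62.9°C ✓; length 28 ✓ — passes.

Primer A, Primer B, Primer C, Primer D and Primer E.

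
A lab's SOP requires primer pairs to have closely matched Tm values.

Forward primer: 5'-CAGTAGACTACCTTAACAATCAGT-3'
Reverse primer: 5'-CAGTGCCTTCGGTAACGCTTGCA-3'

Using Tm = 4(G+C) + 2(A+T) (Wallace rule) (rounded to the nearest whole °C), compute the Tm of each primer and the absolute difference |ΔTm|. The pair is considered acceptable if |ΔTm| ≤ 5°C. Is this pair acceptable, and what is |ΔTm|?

Forward: A=9 T=6 G=3 C=6 → Tm = 2·15 + 4·9 = 66°C.
Reverse: A=4 T=6 G=6 C=7 → Tm = 2·10 + 4·13 = 72°C.
|ΔTm| = |66 − 72| = 6°C, > 5°C.

|ΔTm| = 6°C; the pair is not acceptable.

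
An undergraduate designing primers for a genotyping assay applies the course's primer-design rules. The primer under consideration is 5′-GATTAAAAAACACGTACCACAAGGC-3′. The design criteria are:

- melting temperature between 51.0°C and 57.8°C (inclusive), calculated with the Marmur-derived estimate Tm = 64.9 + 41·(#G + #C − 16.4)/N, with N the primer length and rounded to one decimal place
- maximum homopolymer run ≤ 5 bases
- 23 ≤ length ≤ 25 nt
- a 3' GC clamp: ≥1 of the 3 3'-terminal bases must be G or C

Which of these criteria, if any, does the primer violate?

Fails: homopolymer run.

Base counts: A=12, T=3, G=4, C=6 (length 25).
Tm: Tm = 64.9 + 41·(10 − 16.4)/25 = 54.4°C ✓
homopolymer run: longest run = 6, exceeds 5 ✗
length: length 25 ✓
GC clamp: 3' end GGC has 3 G/C ✓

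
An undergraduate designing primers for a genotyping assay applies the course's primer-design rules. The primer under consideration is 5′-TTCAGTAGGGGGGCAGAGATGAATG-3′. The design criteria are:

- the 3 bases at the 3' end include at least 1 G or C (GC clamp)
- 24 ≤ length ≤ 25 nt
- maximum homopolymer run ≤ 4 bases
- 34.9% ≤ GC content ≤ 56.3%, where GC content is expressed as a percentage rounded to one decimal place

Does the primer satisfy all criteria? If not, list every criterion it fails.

Base counts: A=7, T=5, G=11, C=2 (length 25).
GC clamp: 3' end ATG has 1 G/C ✓
length: length 25 ✓
homopolymer run: longest run = 6, exceeds 4 ✗
GC content: GC 13/25 = 52.0% ✓

Fails: homopolymer run.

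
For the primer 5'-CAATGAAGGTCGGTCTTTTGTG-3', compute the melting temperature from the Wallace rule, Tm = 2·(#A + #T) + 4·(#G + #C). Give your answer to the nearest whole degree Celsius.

64°C

Base counts: A=4, T=8, G=7, C=3 (length 22).
Tm = 2·(4+8) + 4·(7+3) = 2·12 + 4·10 = 24 + 40 = 64°C.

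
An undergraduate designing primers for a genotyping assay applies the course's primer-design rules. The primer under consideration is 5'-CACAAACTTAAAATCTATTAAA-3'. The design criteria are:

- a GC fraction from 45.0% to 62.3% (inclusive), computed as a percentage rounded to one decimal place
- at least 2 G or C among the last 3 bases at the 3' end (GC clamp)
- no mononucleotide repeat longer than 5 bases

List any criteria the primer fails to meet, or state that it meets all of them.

Base counts: A=12, T=6, G=0, C=4 (length 22).
GC content: GC 4/22 = 18.2%, outside 45.0–62.3% ✗
GC clamp: 3' end AAA has 0 G/C, need ≥2 ✗
homopolymer run: longest run = 4 ✓

Fails: GC content, GC clamp.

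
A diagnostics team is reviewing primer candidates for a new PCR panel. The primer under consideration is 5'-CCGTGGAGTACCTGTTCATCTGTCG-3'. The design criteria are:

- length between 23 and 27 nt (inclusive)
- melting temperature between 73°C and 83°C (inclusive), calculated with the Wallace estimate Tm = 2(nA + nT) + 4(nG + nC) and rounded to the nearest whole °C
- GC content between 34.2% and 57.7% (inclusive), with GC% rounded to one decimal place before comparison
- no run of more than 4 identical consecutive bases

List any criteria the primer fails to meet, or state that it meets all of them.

Meets all criteria.

Base counts: A=3, T=8, G=7, C=7 (length 25).
length: length 25 ✓
Tm: Tm = 2·11 + 4·14 = 78°C ✓
GC content: GC 14/25 = 56.0% ✓
homopolymer run: longest run = 2 ✓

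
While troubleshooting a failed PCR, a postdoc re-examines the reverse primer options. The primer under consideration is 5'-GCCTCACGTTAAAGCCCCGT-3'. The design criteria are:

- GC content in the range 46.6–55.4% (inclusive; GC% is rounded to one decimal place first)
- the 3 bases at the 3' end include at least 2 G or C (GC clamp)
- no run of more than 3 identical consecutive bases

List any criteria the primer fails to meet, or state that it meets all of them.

Base counts: A=4, T=4, G=4, C=8 (length 20).
GC content: GC 12/20 = 60.0%, outside 46.6–55.4% ✗
GC clamp: 3' end CGT has 2 G/C ✓
homopolymer run: longest run = 4, exceeds 3 ✗

Fails: GC content, homopolymer run.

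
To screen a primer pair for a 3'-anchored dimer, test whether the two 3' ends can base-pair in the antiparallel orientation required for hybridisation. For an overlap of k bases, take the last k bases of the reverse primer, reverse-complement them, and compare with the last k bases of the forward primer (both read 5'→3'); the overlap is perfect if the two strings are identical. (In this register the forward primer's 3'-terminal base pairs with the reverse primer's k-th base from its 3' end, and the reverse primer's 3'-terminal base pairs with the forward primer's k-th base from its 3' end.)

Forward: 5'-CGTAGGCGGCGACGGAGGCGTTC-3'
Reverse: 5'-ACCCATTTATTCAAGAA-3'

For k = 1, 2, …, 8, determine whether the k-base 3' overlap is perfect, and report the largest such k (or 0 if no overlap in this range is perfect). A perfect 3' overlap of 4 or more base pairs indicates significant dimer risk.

Longest perfect overlap: 3 complementary base pairs; below the dimer-risk threshold (threshold 4).

Last 8 bases (5'→3') — forward …AGGCGTTC, reverse …TTCAAGAA.
Reverse complement of the reverse primer's last 8 bases: TTCTTGAA; its first k bases are the reverse complement of the reverse primer's last k bases, so a perfect k-base overlap needs the forward primer's last k bases to equal them.
Comparing (forward last k vs required): k=1: C vs T ✗; k=2: TC vs TT ✗; k=3: TTC vs TTC ✓; k=4: GTTC vs TTCT ✗; k=5: CGTTC vs TTCTT ✗; k=6: GCGTTC vs TTCTTG ✗; k=7: GGCGTTC vs TTCTTGA ✗; k=8: AGGCGTTC vs TTCTTGAA ✗.
Only k = 3 is perfect, so the longest perfect 3' overlap is 3.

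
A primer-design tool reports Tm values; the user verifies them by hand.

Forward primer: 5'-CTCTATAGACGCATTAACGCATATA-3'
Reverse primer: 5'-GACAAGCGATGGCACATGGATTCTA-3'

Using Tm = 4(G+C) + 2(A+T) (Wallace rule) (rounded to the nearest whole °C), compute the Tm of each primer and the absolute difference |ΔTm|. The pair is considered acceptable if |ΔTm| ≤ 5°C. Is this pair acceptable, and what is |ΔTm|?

|ΔTm| = 6°C; the pair is not acceptable.

Forward: A=9 T=7 G=3 C=6 → Tm = 2·16 + 4·9 = 68°C.
Reverse: A=8 T=5 G=7 C=5 → Tm = 2·13 + 4·12 = 74°C.
|ΔTm| = |68 − 74| = 6°C, > 5°C.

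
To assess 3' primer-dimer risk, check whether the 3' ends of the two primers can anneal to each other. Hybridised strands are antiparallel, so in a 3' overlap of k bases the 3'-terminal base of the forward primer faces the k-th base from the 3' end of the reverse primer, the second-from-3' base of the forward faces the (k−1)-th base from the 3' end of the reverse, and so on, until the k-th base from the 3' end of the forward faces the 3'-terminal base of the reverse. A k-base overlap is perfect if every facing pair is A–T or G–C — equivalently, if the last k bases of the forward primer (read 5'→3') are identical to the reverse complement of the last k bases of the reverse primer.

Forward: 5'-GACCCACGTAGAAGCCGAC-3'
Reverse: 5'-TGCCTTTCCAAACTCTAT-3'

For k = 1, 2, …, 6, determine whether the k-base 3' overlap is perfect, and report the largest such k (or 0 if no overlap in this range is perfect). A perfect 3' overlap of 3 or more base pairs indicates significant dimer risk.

Longest perfect overlap: 0 complementary base pairs; below the dimer-risk threshold (threshold 3).

Last 6 bases (5'→3') — forward …GCCGAC, reverse …CTCTAT.
Reverse complement of the reverse primer's last 6 bases: ATAGAG; its first k bases are the reverse complement of the reverse primer's last k bases, so a perfect k-base overlap needs the forward primer's last k bases to equal them.
Comparing (forward last k vs required): k=1: C vs A ✗; k=2: AC vs AT ✗; k=3: GAC vs ATA ✗; k=4: CGAC vs ATAG ✗; k=5: CCGAC vs ATAGA ✗; k=6: GCCGAC vs ATAGAG ✗.
No overlap length from 1 to 6 is perfect, so the longest perfect 3' overlap is 0.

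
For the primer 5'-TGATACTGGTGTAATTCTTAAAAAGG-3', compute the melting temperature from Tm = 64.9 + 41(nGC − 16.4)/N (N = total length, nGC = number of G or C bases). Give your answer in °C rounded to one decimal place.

51.7°C

Base counts: A=9, T=9, G=6, C=2; G+C = 8, N = 26.
Tm = 64.9 + 41·(8 − 16.4)/26 = 64.9 + -344.40/26 = 51.7°C.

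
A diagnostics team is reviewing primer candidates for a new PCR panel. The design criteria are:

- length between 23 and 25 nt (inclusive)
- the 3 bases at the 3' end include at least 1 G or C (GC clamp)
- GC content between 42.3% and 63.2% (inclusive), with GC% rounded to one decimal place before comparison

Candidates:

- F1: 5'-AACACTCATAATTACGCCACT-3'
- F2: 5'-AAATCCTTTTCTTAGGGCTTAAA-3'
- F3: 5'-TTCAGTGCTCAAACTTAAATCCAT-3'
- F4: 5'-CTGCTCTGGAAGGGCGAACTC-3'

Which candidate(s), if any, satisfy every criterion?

None of the candidates satisfy all criteria.

F1 (21 nt, A=8 T=5 G=1 C=7): length 21, outside 23–25 ✗; 3' end ACT has 1 G/C ✓; GC 8/21 = 38.1%, outside 42.3–63.2% ✗ — fails.
F2 (23 nt, A=7 T=9 G=3 C=4): length 23 ✓; 3' end AAA has 0 G/C, need ≥1 ✗; GC 7/23 = 30.4%, outside 42.3–63.2% ✗ — fails.
F3 (24 nt, A=8 T=8 G=2 C=6): length 24 ✓; 3' end CAT has 1 G/C ✓; GC 8/24 = 33.3%, outside 42.3–63.2% ✗ — fails.
F4 (21 nt, A=4 T=4 G=7 C=6): length 21, outside 23–25 ✗; 3' end CTC has 2 G/C ✓; GC 13/21 = 61.9% ✓ — fails.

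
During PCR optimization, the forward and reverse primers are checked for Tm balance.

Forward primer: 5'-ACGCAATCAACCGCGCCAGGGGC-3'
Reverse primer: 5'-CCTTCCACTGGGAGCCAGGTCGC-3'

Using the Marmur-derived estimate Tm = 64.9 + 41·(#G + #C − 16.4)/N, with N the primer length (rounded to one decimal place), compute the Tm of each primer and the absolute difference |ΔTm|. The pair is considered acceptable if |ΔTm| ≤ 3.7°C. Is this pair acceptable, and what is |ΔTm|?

Forward: G+C = 16, N = 23 → Tm = 64.9 + 41·(16 − 16.4)/23 = 64.2°C.
Reverse: G+C = 16, N = 23 → Tm = 64.9 + 41·(16 − 16.4)/23 = 64.2°C.
|ΔTm| = |64.2 − 64.2| = 0.0°C, ≤ 3.7°C.

|ΔTm| = 0.0°C; the pair is acceptable.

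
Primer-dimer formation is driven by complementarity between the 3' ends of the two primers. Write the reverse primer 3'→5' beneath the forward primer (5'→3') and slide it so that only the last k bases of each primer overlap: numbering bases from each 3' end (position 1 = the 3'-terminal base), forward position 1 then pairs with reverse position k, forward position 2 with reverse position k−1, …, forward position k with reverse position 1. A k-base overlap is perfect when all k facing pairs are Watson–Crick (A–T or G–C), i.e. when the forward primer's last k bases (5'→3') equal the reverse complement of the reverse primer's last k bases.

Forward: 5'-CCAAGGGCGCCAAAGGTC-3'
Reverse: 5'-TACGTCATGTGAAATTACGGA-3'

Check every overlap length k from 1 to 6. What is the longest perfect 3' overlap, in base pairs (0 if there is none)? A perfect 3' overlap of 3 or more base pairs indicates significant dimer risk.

Longest perfect overlap: 2 complementary base pairs; below the dimer-risk threshold (threshold 3).

Last 6 bases (5'→3') — forward …AAGGTC, reverse …TACGGA.
Reverse complement of the reverse primer's last 6 bases: TCCGTA; its first k bases are the reverse complement of the reverse primer's last k bases, so a perfect k-base overlap needs the forward primer's last k bases to equal them.
Comparing (forward last k vs required): k=1: C vs T ✗; k=2: TC vs TC ✓; k=3: GTC vs TCC ✗; k=4: GGTC vs TCCG ✗; k=5: AGGTC vs TCCGT ✗; k=6: AAGGTC vs TCCGTA ✗.
Only k = 2 is perfect, so the longest perfect 3' overlap is 2.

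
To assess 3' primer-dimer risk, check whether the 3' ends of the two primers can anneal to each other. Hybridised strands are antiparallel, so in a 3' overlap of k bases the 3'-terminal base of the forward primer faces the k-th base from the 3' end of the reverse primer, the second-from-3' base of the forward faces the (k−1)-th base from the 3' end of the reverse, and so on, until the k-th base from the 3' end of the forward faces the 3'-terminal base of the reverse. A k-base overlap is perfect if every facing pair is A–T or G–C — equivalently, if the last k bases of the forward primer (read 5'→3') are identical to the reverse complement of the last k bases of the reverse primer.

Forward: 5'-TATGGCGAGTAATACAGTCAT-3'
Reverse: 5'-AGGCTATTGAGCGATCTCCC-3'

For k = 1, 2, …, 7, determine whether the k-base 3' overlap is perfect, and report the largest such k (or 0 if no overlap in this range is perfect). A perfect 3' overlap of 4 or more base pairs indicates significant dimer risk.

Longest perfect overlap: 0 complementary base pairs; below the dimer-risk threshold (threshold 4).

Last 7 bases (5'→3') — forward …CAGTCAT, reverse …ATCTCCC.
Reverse complement of the reverse primer's last 7 bases: GGGAGAT; its first k bases are the reverse complement of the reverse primer's last k bases, so a perfect k-base overlap needs the forward primer's last k bases to equal them.
Comparing (forward last k vs required): k=1: T vs G ✗; k=2: AT vs GG ✗; k=3: CAT vs GGG ✗; k=4: TCAT vs GGGA ✗; k=5: GTCAT vs GGGAG ✗; k=6: AGTCAT vs GGGAGA ✗; k=7: CAGTCAT vs GGGAGAT ✗.
No overlap length from 1 to 7 is perfect, so the longest perfect 3' overlap is 0.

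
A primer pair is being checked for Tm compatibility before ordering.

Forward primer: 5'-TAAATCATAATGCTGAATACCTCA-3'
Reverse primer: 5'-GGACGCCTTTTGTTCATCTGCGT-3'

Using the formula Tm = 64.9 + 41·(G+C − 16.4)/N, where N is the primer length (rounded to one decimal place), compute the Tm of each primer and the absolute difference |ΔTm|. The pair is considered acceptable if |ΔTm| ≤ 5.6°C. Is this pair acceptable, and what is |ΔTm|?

Forward: G+C = 7, N = 24 → Tm = 64.9 + 41·(7 − 16.4)/24 = 48.8°C.
Reverse: G+C = 12, N = 23 → Tm = 64.9 + 41·(12 − 16.4)/23 = 57.1°C.
|ΔTm| = |48.8 − 57.1| = 8.3°C, > 5.6°C.

|ΔTm| = 8.3°C; the pair is not acceptable.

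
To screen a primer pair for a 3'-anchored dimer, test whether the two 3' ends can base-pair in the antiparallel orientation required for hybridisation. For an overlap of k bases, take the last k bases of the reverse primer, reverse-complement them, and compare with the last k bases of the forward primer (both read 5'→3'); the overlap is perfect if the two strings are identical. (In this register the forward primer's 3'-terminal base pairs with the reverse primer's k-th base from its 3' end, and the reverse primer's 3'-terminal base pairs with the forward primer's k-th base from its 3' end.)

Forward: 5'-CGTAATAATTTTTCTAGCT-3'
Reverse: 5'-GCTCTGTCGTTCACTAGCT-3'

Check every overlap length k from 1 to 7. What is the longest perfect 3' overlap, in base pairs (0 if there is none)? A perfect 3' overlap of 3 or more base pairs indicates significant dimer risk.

Longest perfect overlap: 4 complementary base pairs; significant dimer risk (threshold 3).

Last 7 bases (5'→3') — forward …TCTAGCT, reverse …ACTAGCT.
Reverse complement of the reverse primer's last 7 bases: AGCTAGT; its first k bases are the reverse complement of the reverse primer's last k bases, so a perfect k-base overlap needs the forward primer's last k bases to equal them.
Comparing (forward last k vs required): k=1: T vs A ✗; k=2: CT vs AG ✗; k=3: GCT vs AGC ✗; k=4: AGCT vs AGCT ✓; k=5: TAGCT vs AGCTA ✗; k=6: CTAGCT vs AGCTAG ✗; k=7: TCTAGCT vs AGCTAGT ✗.
Only k = 4 is perfect, so the longest perfect 3' overlap is 4.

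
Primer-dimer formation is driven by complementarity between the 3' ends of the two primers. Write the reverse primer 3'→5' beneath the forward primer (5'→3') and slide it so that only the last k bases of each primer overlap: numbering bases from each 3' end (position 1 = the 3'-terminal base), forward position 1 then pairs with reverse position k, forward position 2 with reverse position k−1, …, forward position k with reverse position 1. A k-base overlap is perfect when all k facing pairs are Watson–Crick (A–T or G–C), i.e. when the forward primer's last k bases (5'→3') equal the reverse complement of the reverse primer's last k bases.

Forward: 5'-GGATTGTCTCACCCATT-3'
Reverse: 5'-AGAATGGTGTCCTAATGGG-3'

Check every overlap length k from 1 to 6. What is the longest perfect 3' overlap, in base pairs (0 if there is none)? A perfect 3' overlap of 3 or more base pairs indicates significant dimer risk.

Last 6 bases (5'→3') — forward …CCCATT, reverse …AATGGG.
Reverse complement of the reverse primer's last 6 bases: CCCATT; its first k bases are the reverse complement of the reverse primer's last k bases, so a perfect k-base overlap needs the forward primer's last k bases to equal them.
Comparing (forward last k vs required): k=1: T vs C ✗; k=2: TT vs CC ✗; k=3: ATT vs CCC ✗; k=4: CATT vs CCCA ✗; k=5: CCATT vs CCCAT ✗; k=6: CCCATT vs CCCATT ✓.
Only k = 6 is perfect, so the longest perfect 3' overlap is 6.

Longest perfect overlap: 6 complementary base pairs; significant dimer risk (threshold 3).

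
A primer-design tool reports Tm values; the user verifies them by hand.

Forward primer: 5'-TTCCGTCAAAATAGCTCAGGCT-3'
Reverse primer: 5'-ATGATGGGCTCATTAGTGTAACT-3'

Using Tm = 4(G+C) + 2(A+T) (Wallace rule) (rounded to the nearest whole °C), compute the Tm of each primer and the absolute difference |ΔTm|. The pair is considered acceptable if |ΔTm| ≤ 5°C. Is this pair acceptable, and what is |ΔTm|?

|ΔTm| = 0°C; the pair is acceptable.

Forward: A=6 T=6 G=4 C=6 → Tm = 2·12 + 4·10 = 64°C.
Reverse: A=6 T=8 G=6 C=3 → Tm = 2·14 + 4·9 = 64°C.
|ΔTm| = |64 − 64| = 0°C, ≤ 5°C.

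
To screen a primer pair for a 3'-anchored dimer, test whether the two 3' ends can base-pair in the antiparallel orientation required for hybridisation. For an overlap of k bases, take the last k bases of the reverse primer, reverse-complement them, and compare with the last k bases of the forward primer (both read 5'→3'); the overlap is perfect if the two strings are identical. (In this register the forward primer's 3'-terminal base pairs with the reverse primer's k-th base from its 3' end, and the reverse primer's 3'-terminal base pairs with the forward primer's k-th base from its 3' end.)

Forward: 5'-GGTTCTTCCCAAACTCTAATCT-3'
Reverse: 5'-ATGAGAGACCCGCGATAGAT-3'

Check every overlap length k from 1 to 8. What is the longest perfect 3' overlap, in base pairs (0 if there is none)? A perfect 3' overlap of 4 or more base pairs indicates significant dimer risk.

Last 8 bases (5'→3') — forward …TCTAATCT, reverse …CGATAGAT.
Reverse complement of the reverse primer's last 8 bases: ATCTATCG; its first k bases are the reverse complement of the reverse primer's last k bases, so a perfect k-base overlap needs the forward primer's last k bases to equal them.
Comparing (forward last k vs required): k=1: T vs A ✗; k=2: CT vs AT ✗; k=3: TCT vs ATC ✗; k=4: ATCT vs ATCT ✓; k=5: AATCT vs ATCTA ✗; k=6: TAATCT vs ATCTAT ✗; k=7: CTAATCT vs ATCTATC ✗; k=8: TCTAATCT vs ATCTATCG ✗.
Only k = 4 is perfect, so the longest perfect 3' overlap is 4.

Longest perfect overlap: 4 complementary base pairs; significant dimer risk (threshold 4).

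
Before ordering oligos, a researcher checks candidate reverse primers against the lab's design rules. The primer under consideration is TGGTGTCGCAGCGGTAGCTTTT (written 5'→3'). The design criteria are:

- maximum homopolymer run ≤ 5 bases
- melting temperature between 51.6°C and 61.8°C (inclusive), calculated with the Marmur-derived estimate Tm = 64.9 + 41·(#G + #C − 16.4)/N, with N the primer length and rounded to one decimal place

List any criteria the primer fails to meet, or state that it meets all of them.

Meets all criteria.

Base counts: A=2, T=8, G=8, C=4 (length 22).
homopolymer run: longest run = 4 ✓
Tm: Tm = 64.9 + 41·(12 − 16.4)/22 = 56.7°C ✓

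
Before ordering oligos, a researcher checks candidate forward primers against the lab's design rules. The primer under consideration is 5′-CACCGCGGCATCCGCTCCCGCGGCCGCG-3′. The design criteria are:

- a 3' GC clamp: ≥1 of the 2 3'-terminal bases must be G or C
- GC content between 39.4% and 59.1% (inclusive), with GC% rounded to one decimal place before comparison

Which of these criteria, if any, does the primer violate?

Fails: GC content.

Base counts: A=2, T=2, G=9, C=15 (length 28).
GC clamp: 3' end CG has 2 G/C ✓
GC content: GC 24/28 = 85.7%, outside 39.4–59.1% ✗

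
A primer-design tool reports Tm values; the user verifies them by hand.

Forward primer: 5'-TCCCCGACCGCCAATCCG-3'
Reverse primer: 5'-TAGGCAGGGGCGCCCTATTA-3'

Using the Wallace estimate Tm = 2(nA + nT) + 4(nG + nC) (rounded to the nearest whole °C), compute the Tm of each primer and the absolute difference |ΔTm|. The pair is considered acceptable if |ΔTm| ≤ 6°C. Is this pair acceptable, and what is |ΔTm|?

|ΔTm| = 2°C; the pair is acceptable.

Forward: A=3 T=2 G=3 C=10 → Tm = 2·5 + 4·13 = 62°C.
Reverse: A=4 T=4 G=7 C=5 → Tm = 2·8 + 4·12 = 64°C.
|ΔTm| = |62 − 64| = 2°C, ≤ 6°C.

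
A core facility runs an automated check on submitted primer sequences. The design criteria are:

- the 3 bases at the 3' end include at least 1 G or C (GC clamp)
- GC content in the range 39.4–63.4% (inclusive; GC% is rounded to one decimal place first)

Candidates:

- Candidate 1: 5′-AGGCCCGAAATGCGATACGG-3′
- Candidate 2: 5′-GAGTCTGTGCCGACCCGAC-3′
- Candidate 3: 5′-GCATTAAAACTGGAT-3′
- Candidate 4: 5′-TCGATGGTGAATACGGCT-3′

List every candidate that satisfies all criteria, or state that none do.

Candidate 1 (20 nt, A=6 T=2 G=7 C=5): 3' end CGG has 3 G/C ✓; GC 12/20 = 60.0% ✓ — passes.
Candidate 2 (19 nt, A=3 T=3 G=6 C=7): 3' end GAC has 2 G/C ✓; GC 13/19 = 68.4%, outside 39.4–63.4% ✗ — fails.
Candidate 3 (15 nt, A=6 T=4 G=3 C=2): 3' end GAT has 1 G/C ✓; GC 5/15 = 33.3%, outside 39.4–63.4% ✗ — fails.
Candidate 4 (18 nt, A=4 T=5 G=6 C=3): 3' end GCT has 2 G/C ✓; GC 9/18 = 50.0% ✓ — passes.

Candidate 1 and Candidate 4.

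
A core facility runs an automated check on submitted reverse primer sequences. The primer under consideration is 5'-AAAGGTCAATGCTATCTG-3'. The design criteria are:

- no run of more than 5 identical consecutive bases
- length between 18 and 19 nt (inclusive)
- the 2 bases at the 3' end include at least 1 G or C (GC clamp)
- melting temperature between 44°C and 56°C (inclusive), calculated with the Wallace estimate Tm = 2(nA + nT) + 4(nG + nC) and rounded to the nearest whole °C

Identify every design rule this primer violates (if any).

Meets all criteria.

Base counts: A=6, T=5, G=4, C=3 (length 18).
homopolymer run: longest run = 3 ✓
length: length 18 ✓
GC clamp: 3' end TG has 1 G/C ✓
Tm: Tm = 2·11 + 4·7 = 50°C ✓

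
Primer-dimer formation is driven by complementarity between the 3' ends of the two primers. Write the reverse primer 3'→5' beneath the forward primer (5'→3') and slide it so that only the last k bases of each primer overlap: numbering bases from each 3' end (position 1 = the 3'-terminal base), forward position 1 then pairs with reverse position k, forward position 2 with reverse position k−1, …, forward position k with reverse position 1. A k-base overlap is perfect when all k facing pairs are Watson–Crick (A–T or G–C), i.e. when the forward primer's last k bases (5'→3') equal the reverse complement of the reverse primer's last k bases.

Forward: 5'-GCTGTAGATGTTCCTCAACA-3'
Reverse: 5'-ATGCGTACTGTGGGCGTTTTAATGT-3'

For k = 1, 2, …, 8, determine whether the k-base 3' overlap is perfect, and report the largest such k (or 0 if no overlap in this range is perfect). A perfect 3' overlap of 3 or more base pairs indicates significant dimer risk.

Longest perfect overlap: 3 complementary base pairs; significant dimer risk (threshold 3).

Last 8 bases (5'→3') — forward …CCTCAACA, reverse …TTTAATGT.
Reverse complement of the reverse primer's last 8 bases: ACATTAAA; its first k bases are the reverse complement of the reverse primer's last k bases, so a perfect k-base overlap needs the forward primer's last k bases to equal them.
Comparing (forward last k vs required): k=1: A vs A ✓; k=2: CA vs AC ✗; k=3: ACA vs ACA ✓; k=4: AACA vs ACAT ✗; k=5: CAACA vs ACATT ✗; k=6: TCAACA vs ACATTA ✗; k=7: CTCAACA vs ACATTAA ✗; k=8: CCTCAACA vs ACATTAAA ✗.
Perfect overlaps at k = 1, 3; the largest is 3.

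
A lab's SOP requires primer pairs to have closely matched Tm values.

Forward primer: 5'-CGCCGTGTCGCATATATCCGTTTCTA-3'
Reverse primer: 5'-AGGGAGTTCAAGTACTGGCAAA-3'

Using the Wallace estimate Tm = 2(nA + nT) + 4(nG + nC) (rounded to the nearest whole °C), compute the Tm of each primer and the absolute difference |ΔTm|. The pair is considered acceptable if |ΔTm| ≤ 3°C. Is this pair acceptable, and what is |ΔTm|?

|ΔTm| = 14°C; the pair is not acceptable.

Forward: A=4 T=9 G=5 C=8 → Tm = 2·13 + 4·13 = 78°C.
Reverse: A=8 T=4 G=7 C=3 → Tm = 2·12 + 4·10 = 64°C.
|ΔTm| = |78 − 64| = 14°C, > 3°C.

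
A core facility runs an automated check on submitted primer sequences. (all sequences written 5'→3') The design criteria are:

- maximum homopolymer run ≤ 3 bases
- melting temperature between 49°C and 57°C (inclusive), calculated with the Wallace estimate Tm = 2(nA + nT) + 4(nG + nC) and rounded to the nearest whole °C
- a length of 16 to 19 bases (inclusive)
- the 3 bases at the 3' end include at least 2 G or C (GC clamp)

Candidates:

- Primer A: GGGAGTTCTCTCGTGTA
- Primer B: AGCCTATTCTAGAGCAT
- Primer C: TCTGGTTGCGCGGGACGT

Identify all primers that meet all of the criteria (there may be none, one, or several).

Primer A (17 nt, A=2 T=6 G=6 C=3): longest run = 3 ✓; Tm = 2·8 + 4·9 = 52°C ✓; length 17 ✓; 3' end GTA has 1 G/C, need ≥2 ✗ — fails.
Primer B (17 nt, A=5 T=5 G=3 C=4): longest run = 2 ✓; Tm = 2·10 + 4·7 = 48°C, outside 49–57°C ✗; length 17 ✓; 3' end CAT has 1 G/C, need ≥2 ✗ — fails.
Primer C (18 nt, A=1 T=5 G=8 C=4): longest run = 3 ✓; Tm = 2·6 + 4·12 = 60°C, outside 49–57°C ✗; length 18 ✓; 3' end CGT has 2 G/C ✓ — fails.

None of the candidates satisfy all criteria.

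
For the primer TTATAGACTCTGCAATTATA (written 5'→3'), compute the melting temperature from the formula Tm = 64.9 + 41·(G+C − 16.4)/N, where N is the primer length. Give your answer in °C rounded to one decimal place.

Base counts: A=7, T=8, G=2, C=3; G+C = 5, N = 20.
Tm = 64.9 + 41·(5 − 16.4)/20 = 64.9 + -467.40/20 = 41.5°C.

41.5°C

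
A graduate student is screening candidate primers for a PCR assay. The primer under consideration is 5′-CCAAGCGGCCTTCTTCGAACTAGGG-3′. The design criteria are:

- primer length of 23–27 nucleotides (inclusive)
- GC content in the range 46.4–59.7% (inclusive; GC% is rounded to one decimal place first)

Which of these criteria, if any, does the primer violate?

Fails: GC content.

Base counts: A=5, T=5, G=7, C=8 (length 25).
length: length 25 ✓
GC content: GC 15/25 = 60.0%, outside 46.4–59.7% ✗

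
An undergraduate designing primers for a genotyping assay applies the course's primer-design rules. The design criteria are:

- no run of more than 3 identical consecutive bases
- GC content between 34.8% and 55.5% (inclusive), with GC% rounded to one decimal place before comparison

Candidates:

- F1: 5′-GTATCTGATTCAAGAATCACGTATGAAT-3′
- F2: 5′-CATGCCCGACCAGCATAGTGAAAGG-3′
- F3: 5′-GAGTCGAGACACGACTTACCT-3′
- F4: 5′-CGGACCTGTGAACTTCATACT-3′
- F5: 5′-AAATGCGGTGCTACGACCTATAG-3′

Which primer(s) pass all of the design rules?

F3, F4 and F5.

F1 (28 nt, A=10 T=9 G=5 C=4): longest run = 2 ✓; GC 9/28 = 32.1%, outside 34.8–55.5% ✗ — fails.
F2 (25 nt, A=8 T=3 G=7 C=7): longest run = 3 ✓; GC 14/25 = 56.0%, outside 34.8–55.5% ✗ — fails.
F3 (21 nt, A=6 T=4 G=5 C=6): longest run = 2 ✓; GC 11/21 = 52.4% ✓ — passes.
F4 (21 nt, A=5 T=6 G=4 C=6): longest run = 2 ✓; GC 10/21 = 47.6% ✓ — passes.
F5 (23 nt, A=7 T=5 G=6 C=5): longest run = 3 ✓; GC 11/23 = 47.8% ✓ — passes.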